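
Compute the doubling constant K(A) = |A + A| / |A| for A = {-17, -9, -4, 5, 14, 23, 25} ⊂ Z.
K = |A + A| / |A| = 25/7

Enumerate A + A = {a + b : a, b ∈ A}. With |A| = 7, there are |A|^2 = 49 ordered sum pairs; collecting distinct values, A + A = {-34, -26, -21, -18, -13, -12, -8, -4, -3, 1, 5, 6, 8, 10, 14, 16, 19, 21, 28, 30, 37, 39, 46, 48, 50}, so |A + A| = 25. Thus K = 25/7. For comparison, the minimum possible |A + A| over all 7-element sets is 2·7 − 1 = 13 (so min K = 13/7), attained only by arithmetic progressions.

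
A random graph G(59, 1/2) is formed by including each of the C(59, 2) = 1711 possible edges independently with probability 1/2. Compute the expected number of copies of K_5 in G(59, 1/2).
E[# K_5] = C(59, 5) · (1/2)^C(5, 2) = 5006386 / 2^10 = 2503193/512 ≈ 4889.048828

For each 5-subset S of vertices (there are C(59, 5) = 5006386 such S), let X_S = 1 if S induces a K_5 (all C(5, 2) = 10 edges present). Then P(X_S = 1) = (1/2)^10 = 1/1024. By linearity of expectation, E[# K_5] = C(59, 5) · (1/2)^10 = 5006386 / 1024 = 2503193/512 ≈ 4889.048828.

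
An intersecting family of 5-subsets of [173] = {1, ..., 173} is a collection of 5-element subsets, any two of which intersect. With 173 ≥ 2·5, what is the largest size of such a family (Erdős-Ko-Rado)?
max |F| = C(172, 4) = 35208615

The Erdős-Ko-Rado theorem states: for n ≥ 2k, an intersecting family of k-subsets of an n-element set has size at most C(n − 1, k − 1), with equality for 'star' families {A ⊆ [n] : |A| = k, i ∈ A} (fix an element i). For n = 173, k = 5: C(172, 4) = 35208615.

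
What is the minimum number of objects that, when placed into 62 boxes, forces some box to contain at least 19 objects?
n = (19 − 1)·62 + 1 = 1117

By the generalised pigeonhole principle, to guarantee some box contains ≥ r objects we need more than (r − 1) · k objects total. Threshold: n = (r − 1) · k + 1. With r = 19 and k = 62: n = 18 · 62 + 1 = 1116 + 1 = 1117. For n = 1116 = 18 · 62, we can put exactly 18 objects in every box, avoiding 19 in any single one — so 1117 is tight.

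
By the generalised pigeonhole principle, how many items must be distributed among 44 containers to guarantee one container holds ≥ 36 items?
n = (36 − 1)·44 + 1 = 1541

By the generalised pigeonhole principle, to guarantee some box contains ≥ r objects we need more than (r − 1) · k objects total. Threshold: n = (r − 1) · k + 1. With r = 36 and k = 44: n = 35 · 44 + 1 = 1540 + 1 = 1541. For n = 1540 = 35 · 44, we can put exactly 35 objects in every box, avoiding 36 in any single one — so 1541 is tight.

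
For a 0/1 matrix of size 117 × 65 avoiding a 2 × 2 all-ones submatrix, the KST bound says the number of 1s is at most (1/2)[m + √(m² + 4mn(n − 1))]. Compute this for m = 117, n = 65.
z(117, 65; 2, 2) ≤ (1/2)[117 + √(117² + 4·117·65·64)] = (1/2)[117 + √1960569] = 758.6016

Kővári–Sós–Turán: let r_1, ..., r_117 be the row sums and z = Σ r_i the total number of 1s. Each pair of columns can share at most one row with both entries 1 (else a 2×2 all-ones block appears), so Σ_i C(r_i, 2) ≤ C(65, 2) = 2080. By convexity Σ_i C(r_i, 2) ≥ 117·C(z/117, 2) = z(z − 117)/(2·117), giving z² − 117z − 117·65·64 ≤ 0 and hence z ≤ (1/2)[117 + √(13689 + 4·486720)] = (1/2)[117 + √1960569] ≈ (1/2)(117 + 1400.2032) = 758.6016.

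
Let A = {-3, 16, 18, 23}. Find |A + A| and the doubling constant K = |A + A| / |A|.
K = |A + A| / |A| = 10/4 = 5/2

Enumerate A + A = {a + b : a, b ∈ A}. With |A| = 4, there are |A|^2 = 16 ordered sum pairs; collecting distinct values, A + A = {-6, 13, 15, 20, 32, 34, 36, 39, 41, 46}, so |A + A| = 10. Thus K = 10/4 = 5/2. For comparison, the minimum possible |A + A| over all 4-element sets is 2·4 − 1 = 7 (so min K = 7/4), attained only by arithmetic progressions.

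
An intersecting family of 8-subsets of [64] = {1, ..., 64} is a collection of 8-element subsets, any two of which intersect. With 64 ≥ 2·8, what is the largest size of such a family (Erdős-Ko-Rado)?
max |F| = C(63, 7) = 553270671

The Erdős-Ko-Rado theorem states: for n ≥ 2k, an intersecting family of k-subsets of an n-element set has size at most C(n − 1, k − 1), with equality for 'star' families {A ⊆ [n] : |A| = k, i ∈ A} (fix an element i). For n = 64, k = 8: C(63, 7) = 553270671.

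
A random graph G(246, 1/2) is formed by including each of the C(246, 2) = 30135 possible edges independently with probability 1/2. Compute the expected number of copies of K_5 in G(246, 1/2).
E[# K_5] = C(246, 5) · (1/2)^C(5, 2) = 7206616494 / 2^10 = 3603308247/512 ≈ 7037711.419922

For each 5-subset S of vertices (there are C(246, 5) = 7206616494 such S), let X_S = 1 if S induces a K_5 (all C(5, 2) = 10 edges present). Then P(X_S = 1) = (1/2)^10 = 1/1024. By linearity of expectation, E[# K_5] = C(246, 5) · (1/2)^10 = 7206616494 / 1024 = 3603308247/512 ≈ 7037711.419922.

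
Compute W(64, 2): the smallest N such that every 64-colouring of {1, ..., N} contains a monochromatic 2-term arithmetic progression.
W(64, 2) = 64 + 1 = 65

A 2-term AP is any pair of integers, so a monochromatic 2-AP exists iff some colour is used at least twice. With 64 colours, the colouring i ↦ i on {1, ..., 64} uses each colour once, avoiding any monochromatic pair, so W(64, 2) > 64. For {1, ..., 65}, pigeonhole forces two integers of the same colour, which form a monochromatic 2-AP. Hence W(64, 2) = 65.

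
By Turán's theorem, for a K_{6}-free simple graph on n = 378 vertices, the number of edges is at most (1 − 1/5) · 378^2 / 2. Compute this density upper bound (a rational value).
Turán density bound = (4/5) · 378^2/2 = 285768/5 ≈ 57153.6

Turán's theorem: ex(n, K_{r+1}) is achieved by the complete r-partite Turán graph T(n, r) with parts as balanced as possible, and is at most (1 − 1/r) · n^2/2. For r = 5, n = 378: the density bound is (4/5) · 142884/2 = 285768/5 ≈ 57153.6. The integer-valued extremum is e(T(378, 5)) = 57153, which is strictly less than the density bound 285768/5 since 5 ∤ 378 (the parts of T(378, 5) cannot all be equal).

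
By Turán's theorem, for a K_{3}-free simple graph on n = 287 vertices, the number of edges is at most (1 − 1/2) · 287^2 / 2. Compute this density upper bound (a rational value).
Turán density bound = (1/2) · 287^2/2 = 82369/4 ≈ 20592.25

Turán's theorem: ex(n, K_{r+1}) is achieved by the complete r-partite Turán graph T(n, r) with parts as balanced as possible, and is at most (1 − 1/r) · n^2/2. For r = 2, n = 287: the density bound is (1/2) · 82369/2 = 82369/4 ≈ 20592.25. The integer-valued extremum is e(T(287, 2)) = 20592, which is strictly less than the density bound 82369/4 since 2 ∤ 287 (the parts of T(287, 2) cannot all be equal).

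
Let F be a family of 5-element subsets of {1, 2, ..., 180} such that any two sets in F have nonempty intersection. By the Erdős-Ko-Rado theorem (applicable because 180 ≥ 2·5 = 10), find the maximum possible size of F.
max |F| = C(179, 4) = 41356876

Erdős-Ko-Rado (1961): when n ≥ 2k, max |F| = C(n−1, k−1). The bound is attained by the star {A : i ∈ A} for any fixed i ∈ [n]. Here C(180−1, 5−1) = C(179, 4) = 41356876.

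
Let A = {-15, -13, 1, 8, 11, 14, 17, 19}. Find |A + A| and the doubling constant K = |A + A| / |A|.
K = |A + A| / |A| = 31/8

Enumerate A + A = {a + b : a, b ∈ A}. With |A| = 8, there are |A|^2 = 64 ordered sum pairs; collecting distinct values, A + A = {-30, -28, -26, -14, -12, -7, -5, -4, -2, -1, 1, 2, 4, 6, 9, 12, 15, 16, 18, 19, 20, 22, 25, 27, 28, 30, 31, 33, 34, 36, 38}, so |A + A| = 31. Thus K = 31/8. For comparison, the minimum possible |A + A| over all 8-element sets is 2·8 − 1 = 15 (so min K = 15/8), attained only by arithmetic progressions.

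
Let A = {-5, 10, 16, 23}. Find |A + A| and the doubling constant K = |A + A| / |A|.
K = |A + A| / |A| = 10/4 = 5/2

Enumerate A + A = {a + b : a, b ∈ A}. With |A| = 4, there are |A|^2 = 16 ordered sum pairs; collecting distinct values, A + A = {-10, 5, 11, 18, 20, 26, 32, 33, 39, 46}, so |A + A| = 10. Thus K = 10/4 = 5/2. For comparison, the minimum possible |A + A| over all 4-element sets is 2·4 − 1 = 7 (so min K = 7/4), attained only by arithmetic progressions.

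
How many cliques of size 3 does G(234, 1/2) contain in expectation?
E[# K_3] = C(234, 3) · (1/2)^C(3, 2) = 2108184 / 2^3 = 263523

For each 3-subset S of vertices (there are C(234, 3) = 2108184 such S), let X_S = 1 if S induces a K_3 (all C(3, 2) = 3 edges present). Then P(X_S = 1) = (1/2)^3 = 1/8. By linearity of expectation, E[# K_3] = C(234, 3) · (1/2)^3 = 2108184 / 8 = 263523.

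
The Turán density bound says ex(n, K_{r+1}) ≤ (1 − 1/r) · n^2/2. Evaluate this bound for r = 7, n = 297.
Turán density bound = (6/7) · 297^2/2 = 264627/7 ≈ 37803.8571

Turán's theorem: ex(n, K_{r+1}) is achieved by the complete r-partite Turán graph T(n, r) with parts as balanced as possible, and is at most (1 − 1/r) · n^2/2. For r = 7, n = 297: the density bound is (6/7) · 88209/2 = 264627/7 ≈ 37803.8571. The integer-valued extremum is e(T(297, 7)) = 37803, which is strictly less than the density bound 264627/7 since 7 ∤ 297 (the parts of T(297, 7) cannot all be equal).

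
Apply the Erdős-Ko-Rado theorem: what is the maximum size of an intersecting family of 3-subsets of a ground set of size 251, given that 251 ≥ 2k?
max |F| = C(250, 2) = 31125

The Erdős-Ko-Rado theorem states: for n ≥ 2k, an intersecting family of k-subsets of an n-element set has size at most C(n − 1, k − 1), with equality for 'star' families {A ⊆ [n] : |A| = k, i ∈ A} (fix an element i). For n = 251, k = 3: C(250, 2) = 31125.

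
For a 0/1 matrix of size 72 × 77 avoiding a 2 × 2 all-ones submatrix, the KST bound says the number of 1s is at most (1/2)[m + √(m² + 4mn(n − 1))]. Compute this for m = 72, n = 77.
z(72, 77; 2, 2) ≤ (1/2)[72 + √(72² + 4·72·77·76)] = (1/2)[72 + √1690560] = 686.1077

Kővári–Sós–Turán: let r_1, ..., r_72 be the row sums and z = Σ r_i the total number of 1s. Each pair of columns can share at most one row with both entries 1 (else a 2×2 all-ones block appears), so Σ_i C(r_i, 2) ≤ C(77, 2) = 2926. By convexity Σ_i C(r_i, 2) ≥ 72·C(z/72, 2) = z(z − 72)/(2·72), giving z² − 72z − 72·77·76 ≤ 0 and hence z ≤ (1/2)[72 + √(5184 + 4·421344)] = (1/2)[72 + √1690560] ≈ (1/2)(72 + 1300.2154) = 686.1077.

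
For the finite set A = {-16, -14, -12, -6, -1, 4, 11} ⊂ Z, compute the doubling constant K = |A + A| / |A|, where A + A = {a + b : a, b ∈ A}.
K = |A + A| / |A| = 25/7

Enumerate A + A = {a + b : a, b ∈ A}. With |A| = 7, there are |A|^2 = 49 ordered sum pairs; collecting distinct values, A + A = {-32, -30, -28, -26, -24, -22, -20, -18, -17, -15, -13, -12, -10, -8, -7, -5, -3, -2, -1, 3, 5, 8, 10, 15, 22}, so |A + A| = 25. Thus K = 25/7. For comparison, the minimum possible |A + A| over all 7-element sets is 2·7 − 1 = 13 (so min K = 13/7), attained only by arithmetic progressions.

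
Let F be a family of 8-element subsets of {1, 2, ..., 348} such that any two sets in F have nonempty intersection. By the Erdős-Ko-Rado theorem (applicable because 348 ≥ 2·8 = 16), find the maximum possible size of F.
max |F| = C(347, 7) = 113090774900334

Erdős-Ko-Rado (1961): when n ≥ 2k, max |F| = C(n−1, k−1). The bound is attained by the star {A : i ∈ A} for any fixed i ∈ [n]. Here C(348−1, 8−1) = C(347, 7) = 113090774900334.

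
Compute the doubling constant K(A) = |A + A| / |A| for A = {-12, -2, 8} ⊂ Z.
K = |A + A| / |A| = 5/3

Enumerate A + A = {a + b : a, b ∈ A}. With |A| = 3, there are |A|^2 = 9 ordered sum pairs; collecting distinct values, A + A = {-24, -14, -4, 6, 16}, so |A + A| = 5. Thus K = 5/3. Here |A + A| = 2|A| − 1 = 5, the minimum possible — so K = 5/3 is minimal, which holds iff A is an arithmetic progression.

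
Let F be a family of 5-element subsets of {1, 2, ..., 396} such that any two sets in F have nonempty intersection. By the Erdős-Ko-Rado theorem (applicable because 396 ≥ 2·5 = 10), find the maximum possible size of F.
max |F| = C(395, 4) = 998988970

Erdős-Ko-Rado (1961): when n ≥ 2k, max |F| = C(n−1, k−1). The bound is attained by the star {A : i ∈ A} for any fixed i ∈ [n]. Here C(396−1, 5−1) = C(395, 4) = 998988970.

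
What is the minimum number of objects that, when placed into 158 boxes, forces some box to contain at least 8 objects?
n = (8 − 1)·158 + 1 = 1107

By the generalised pigeonhole principle, to guarantee some box contains ≥ r objects we need more than (r − 1) · k objects total. Threshold: n = (r − 1) · k + 1. With r = 8 and k = 158: n = 7 · 158 + 1 = 1106 + 1 = 1107. For n = 1106 = 7 · 158, we can put exactly 7 objects in every box, avoiding 8 in any single one — so 1107 is tight.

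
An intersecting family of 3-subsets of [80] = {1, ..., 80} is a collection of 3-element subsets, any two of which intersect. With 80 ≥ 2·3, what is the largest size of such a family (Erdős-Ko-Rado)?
max |F| = C(79, 2) = 3081

Erdős-Ko-Rado (1961): when n ≥ 2k, max |F| = C(n−1, k−1). The bound is attained by the star {A : i ∈ A} for any fixed i ∈ [n]. Here C(80−1, 3−1) = C(79, 2) = 3081.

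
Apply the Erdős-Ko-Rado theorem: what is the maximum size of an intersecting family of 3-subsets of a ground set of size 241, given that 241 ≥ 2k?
max |F| = C(240, 2) = 28680

Erdős-Ko-Rado (1961): when n ≥ 2k, max |F| = C(n−1, k−1). The bound is attained by the star {A : i ∈ A} for any fixed i ∈ [n]. Here C(241−1, 3−1) = C(240, 2) = 28680.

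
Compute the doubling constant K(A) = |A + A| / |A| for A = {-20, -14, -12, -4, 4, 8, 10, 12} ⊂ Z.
K = |A + A| / |A| = 25/8

Enumerate A + A = {a + b : a, b ∈ A}. With |A| = 8, there are |A|^2 = 64 ordered sum pairs; collecting distinct values, A + A = {-40, -34, -32, -28, -26, -24, -18, -16, -12, -10, -8, -6, -4, -2, 0, 4, 6, 8, 12, 14, 16, 18, 20, 22, 24}, so |A + A| = 25. Thus K = 25/8. For comparison, the minimum possible |A + A| over all 8-element sets is 2·8 − 1 = 15 (so min K = 15/8), attained only by arithmetic progressions.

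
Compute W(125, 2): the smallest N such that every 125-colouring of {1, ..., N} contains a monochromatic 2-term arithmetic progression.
W(125, 2) = 125 + 1 = 126

A 2-term AP is any pair of integers, so a monochromatic 2-AP exists iff some colour is used at least twice. With 125 colours, the colouring i ↦ i on {1, ..., 125} uses each colour once, avoiding any monochromatic pair, so W(125, 2) > 125. For {1, ..., 126}, pigeonhole forces two integers of the same colour, which form a monochromatic 2-AP. Hence W(125, 2) = 126.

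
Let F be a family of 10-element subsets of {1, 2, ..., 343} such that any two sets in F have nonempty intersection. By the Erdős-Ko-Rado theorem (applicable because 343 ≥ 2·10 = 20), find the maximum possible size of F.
max |F| = C(342, 9) = 158625578809472060

Erdős-Ko-Rado (1961): when n ≥ 2k, max |F| = C(n−1, k−1). The bound is attained by the star {A : i ∈ A} for any fixed i ∈ [n]. Here C(343−1, 10−1) = C(342, 9) = 158625578809472060.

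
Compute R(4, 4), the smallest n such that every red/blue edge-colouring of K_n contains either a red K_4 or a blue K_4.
R(4, 4) = 18

Lower bound: an explicit 2-colouring of K_{17} (typically a Paley-type or other structured construction) avoids a red K_4 and a blue K_4, showing R(4, 4) > 17.
Upper bound: the Erdős–Szekeres recurrence R(r, t') ≤ R(r−1, t') + R(r, t'−1) yields R(4, 4) ≤ 18.
Hence R(4, 4) = 18.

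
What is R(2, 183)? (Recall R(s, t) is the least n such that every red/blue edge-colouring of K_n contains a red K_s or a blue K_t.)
R(2, 183) = 183

R(2, k) = k for all k ≥ 2: in a 2-colouring of K_k, either some edge is red (a red K_2) or all edges are blue (a blue K_k). And K_{182} coloured all-blue has no blue K_183, so R(2, 183) > 182. Hence R(2, 183) = 183.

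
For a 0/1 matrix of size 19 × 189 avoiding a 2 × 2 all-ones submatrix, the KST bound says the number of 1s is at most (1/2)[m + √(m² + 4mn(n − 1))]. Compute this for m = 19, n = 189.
z(19, 189; 2, 2) ≤ (1/2)[19 + √(19² + 4·19·189·188)] = (1/2)[19 + √2700793] = 831.2045

Kővári–Sós–Turán: let r_1, ..., r_19 be the row sums and z = Σ r_i the total number of 1s. Each pair of columns can share at most one row with both entries 1 (else a 2×2 all-ones block appears), so Σ_i C(r_i, 2) ≤ C(189, 2) = 17766. By convexity Σ_i C(r_i, 2) ≥ 19·C(z/19, 2) = z(z − 19)/(2·19), giving z² − 19z − 19·189·188 ≤ 0 and hence z ≤ (1/2)[19 + √(361 + 4·675108)] = (1/2)[19 + √2700793] ≈ (1/2)(19 + 1643.409) = 831.2045.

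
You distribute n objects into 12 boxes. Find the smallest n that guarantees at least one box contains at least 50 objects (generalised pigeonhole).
n = (50 − 1)·12 + 1 = 589

By the generalised pigeonhole principle, to guarantee some box contains ≥ r objects we need more than (r − 1) · k objects total. Threshold: n = (r − 1) · k + 1. With r = 50 and k = 12: n = 49 · 12 + 1 = 588 + 1 = 589. For n = 588 = 49 · 12, we can put exactly 49 objects in every box, avoiding 50 in any single one — so 589 is tight.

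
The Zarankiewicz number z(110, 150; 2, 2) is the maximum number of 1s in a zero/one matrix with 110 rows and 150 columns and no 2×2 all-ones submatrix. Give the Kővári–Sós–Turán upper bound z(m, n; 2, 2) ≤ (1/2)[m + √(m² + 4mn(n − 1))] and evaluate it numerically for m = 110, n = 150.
z(110, 150; 2, 2) ≤ (1/2)[110 + √(110² + 4·110·150·149)] = (1/2)[110 + √9846100] = 1623.9248

Kővári–Sós–Turán: let r_1, ..., r_110 be the row sums and z = Σ r_i the total number of 1s. Each pair of columns can share at most one row with both entries 1 (else a 2×2 all-ones block appears), so Σ_i C(r_i, 2) ≤ C(150, 2) = 11175. By convexity Σ_i C(r_i, 2) ≥ 110·C(z/110, 2) = z(z − 110)/(2·110), giving z² − 110z − 110·150·149 ≤ 0 and hence z ≤ (1/2)[110 + √(12100 + 4·2458500)] = (1/2)[110 + √9846100] ≈ (1/2)(110 + 3137.8496) = 1623.9248.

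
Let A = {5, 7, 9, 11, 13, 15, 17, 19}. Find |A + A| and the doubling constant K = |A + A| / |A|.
K = |A + A| / |A| = 15/8

Enumerate A + A = {a + b : a, b ∈ A}. With |A| = 8, there are |A|^2 = 64 ordered sum pairs; collecting distinct values, A + A = {10, 12, 14, 16, 18, 20, 22, 24, 26, 28, 30, 32, 34, 36, 38}, so |A + A| = 15. Thus K = 15/8. Here |A + A| = 2|A| − 1 = 15, the minimum possible — so K = 15/8 is minimal, which holds iff A is an arithmetic progression.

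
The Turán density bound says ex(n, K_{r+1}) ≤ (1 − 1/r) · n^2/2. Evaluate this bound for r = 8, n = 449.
Turán density bound = (7/8) · 449^2/2 = 1411207/16 ≈ 88200.4375

Turán's theorem: ex(n, K_{r+1}) is achieved by the complete r-partite Turán graph T(n, r) with parts as balanced as possible, and is at most (1 − 1/r) · n^2/2. For r = 8, n = 449: the density bound is (7/8) · 201601/2 = 1411207/16 ≈ 88200.4375. The integer-valued extremum is e(T(449, 8)) = 88200, which is strictly less than the density bound 1411207/16 since 8 ∤ 449 (the parts of T(449, 8) cannot all be equal).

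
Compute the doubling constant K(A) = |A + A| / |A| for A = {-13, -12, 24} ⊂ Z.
K = |A + A| / |A| = 6/3 = 2

Enumerate A + A = {a + b : a, b ∈ A}. With |A| = 3, there are |A|^2 = 9 ordered sum pairs; collecting distinct values, A + A = {-26, -25, -24, 11, 12, 48}, so |A + A| = 6. Thus K = 6/3 = 2. For comparison, the minimum possible |A + A| over all 3-element sets is 2·3 − 1 = 5 (so min K = 5/3), attained only by arithmetic progressions.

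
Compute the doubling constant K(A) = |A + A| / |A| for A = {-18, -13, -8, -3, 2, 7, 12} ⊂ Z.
K = |A + A| / |A| = 13/7

Enumerate A + A = {a + b : a, b ∈ A}. With |A| = 7, there are |A|^2 = 49 ordered sum pairs; collecting distinct values, A + A = {-36, -31, -26, -21, -16, -11, -6, -1, 4, 9, 14, 19, 24}, so |A + A| = 13. Thus K = 13/7. Here |A + A| = 2|A| − 1 = 13, the minimum possible — so K = 13/7 is minimal, which holds iff A is an arithmetic progression.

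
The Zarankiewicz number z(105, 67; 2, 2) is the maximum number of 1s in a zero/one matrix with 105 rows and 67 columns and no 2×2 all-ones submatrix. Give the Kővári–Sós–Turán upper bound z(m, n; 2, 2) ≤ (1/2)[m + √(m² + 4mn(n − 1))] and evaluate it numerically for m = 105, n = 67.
z(105, 67; 2, 2) ≤ (1/2)[105 + √(105² + 4·105·67·66)] = (1/2)[105 + √1868265] = 735.9225

Kővári–Sós–Turán: let r_1, ..., r_105 be the row sums and z = Σ r_i the total number of 1s. Each pair of columns can share at most one row with both entries 1 (else a 2×2 all-ones block appears), so Σ_i C(r_i, 2) ≤ C(67, 2) = 2211. By convexity Σ_i C(r_i, 2) ≥ 105·C(z/105, 2) = z(z − 105)/(2·105), giving z² − 105z − 105·67·66 ≤ 0 and hence z ≤ (1/2)[105 + √(11025 + 4·464310)] = (1/2)[105 + √1868265] ≈ (1/2)(105 + 1366.8449) = 735.9225.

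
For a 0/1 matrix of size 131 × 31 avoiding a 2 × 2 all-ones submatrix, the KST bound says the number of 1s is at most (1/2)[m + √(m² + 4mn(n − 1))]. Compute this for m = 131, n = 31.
z(131, 31; 2, 2) ≤ (1/2)[131 + √(131² + 4·131·31·30)] = (1/2)[131 + √504481] = 420.6341

Kővári–Sós–Turán: let r_1, ..., r_131 be the row sums and z = Σ r_i the total number of 1s. Each pair of columns can share at most one row with both entries 1 (else a 2×2 all-ones block appears), so Σ_i C(r_i, 2) ≤ C(31, 2) = 465. By convexity Σ_i C(r_i, 2) ≥ 131·C(z/131, 2) = z(z − 131)/(2·131), giving z² − 131z − 131·31·30 ≤ 0 and hence z ≤ (1/2)[131 + √(17161 + 4·121830)] = (1/2)[131 + √504481] ≈ (1/2)(131 + 710.2683) = 420.6341.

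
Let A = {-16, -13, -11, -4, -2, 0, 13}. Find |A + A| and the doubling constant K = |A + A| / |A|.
K = |A + A| / |A| = 24/7

Enumerate A + A = {a + b : a, b ∈ A}. With |A| = 7, there are |A|^2 = 49 ordered sum pairs; collecting distinct values, A + A = {-32, -29, -27, -26, -24, -22, -20, -18, -17, -16, -15, -13, -11, -8, -6, -4, -3, -2, 0, 2, 9, 11, 13, 26}, so |A + A| = 24. Thus K = 24/7. For comparison, the minimum possible |A + A| over all 7-element sets is 2·7 − 1 = 13 (so min K = 13/7), attained only by arithmetic progressions.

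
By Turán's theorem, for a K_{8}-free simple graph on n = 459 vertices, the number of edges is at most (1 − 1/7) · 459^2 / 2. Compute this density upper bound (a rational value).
Turán density bound = (6/7) · 459^2/2 = 632043/7 ≈ 90291.8571

Turán's theorem: ex(n, K_{r+1}) is achieved by the complete r-partite Turán graph T(n, r) with parts as balanced as possible, and is at most (1 − 1/r) · n^2/2. For r = 7, n = 459: the density bound is (6/7) · 210681/2 = 632043/7 ≈ 90291.8571. The integer-valued extremum is e(T(459, 7)) = 90291, which is strictly less than the density bound 632043/7 since 7 ∤ 459 (the parts of T(459, 7) cannot all be equal).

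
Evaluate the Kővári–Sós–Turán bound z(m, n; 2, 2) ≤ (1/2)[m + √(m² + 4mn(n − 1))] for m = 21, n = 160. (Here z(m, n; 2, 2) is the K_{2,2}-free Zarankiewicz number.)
z(21, 160; 2, 2) ≤ (1/2)[21 + √(21² + 4·21·160·159)] = (1/2)[21 + √2137401] = 741.4926

Kővári–Sós–Turán: let r_1, ..., r_21 be the row sums and z = Σ r_i the total number of 1s. Each pair of columns can share at most one row with both entries 1 (else a 2×2 all-ones block appears), so Σ_i C(r_i, 2) ≤ C(160, 2) = 12720. By convexity Σ_i C(r_i, 2) ≥ 21·C(z/21, 2) = z(z − 21)/(2·21), giving z² − 21z − 21·160·159 ≤ 0 and hence z ≤ (1/2)[21 + √(441 + 4·534240)] = (1/2)[21 + √2137401] ≈ (1/2)(21 + 1461.9853) = 741.4926.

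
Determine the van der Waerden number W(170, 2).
W(170, 2) = 170 + 1 = 171

A 2-term AP is any pair of integers, so a monochromatic 2-AP exists iff some colour is used at least twice. With 170 colours, the colouring i ↦ i on {1, ..., 170} uses each colour once, avoiding any monochromatic pair, so W(170, 2) > 170. For {1, ..., 171}, pigeonhole forces two integers of the same colour, which form a monochromatic 2-AP. Hence W(170, 2) = 171.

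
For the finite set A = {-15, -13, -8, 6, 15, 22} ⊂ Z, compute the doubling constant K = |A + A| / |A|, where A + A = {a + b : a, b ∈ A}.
K = |A + A| / |A| = 20/6 = 10/3

Enumerate A + A = {a + b : a, b ∈ A}. With |A| = 6, there are |A|^2 = 36 ordered sum pairs; collecting distinct values, A + A = {-30, -28, -26, -23, -21, -16, -9, -7, -2, 0, 2, 7, 9, 12, 14, 21, 28, 30, 37, 44}, so |A + A| = 20. Thus K = 20/6 = 10/3. For comparison, the minimum possible |A + A| over all 6-element sets is 2·6 − 1 = 11 (so min K = 11/6), attained only by arithmetic progressions.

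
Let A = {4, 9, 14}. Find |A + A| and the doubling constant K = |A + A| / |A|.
K = |A + A| / |A| = 5/3

Enumerate A + A = {a + b : a, b ∈ A}. With |A| = 3, there are |A|^2 = 9 ordered sum pairs; collecting distinct values, A + A = {8, 13, 18, 23, 28}, so |A + A| = 5. Thus K = 5/3. Here |A + A| = 2|A| − 1 = 5, the minimum possible — so K = 5/3 is minimal, which holds iff A is an arithmetic progression.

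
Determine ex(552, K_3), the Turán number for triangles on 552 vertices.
ex(552, K_3) = ⌊552^2/4⌋ = 76176

Mantel (1907): a triangle-free graph on n vertices has at most ⌊n^2/4⌋ edges, with equality for the complete bipartite graph K_{⌊n/2⌋, ⌈n/2⌉}. For n = 552: ⌊552^2/4⌋ = ⌊304704/4⌋ = 76176. The extremal graph is K_{276, 276}, which has 276·276 = 76176 edges.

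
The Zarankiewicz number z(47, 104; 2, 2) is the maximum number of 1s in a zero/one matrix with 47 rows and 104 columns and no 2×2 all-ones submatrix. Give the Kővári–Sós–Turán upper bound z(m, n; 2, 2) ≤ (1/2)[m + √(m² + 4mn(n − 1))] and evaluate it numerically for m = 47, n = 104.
z(47, 104; 2, 2) ≤ (1/2)[47 + √(47² + 4·47·104·103)] = (1/2)[47 + √2016065] = 733.441

Kővári–Sós–Turán: let r_1, ..., r_47 be the row sums and z = Σ r_i the total number of 1s. Each pair of columns can share at most one row with both entries 1 (else a 2×2 all-ones block appears), so Σ_i C(r_i, 2) ≤ C(104, 2) = 5356. By convexity Σ_i C(r_i, 2) ≥ 47·C(z/47, 2) = z(z − 47)/(2·47), giving z² − 47z − 47·104·103 ≤ 0 and hence z ≤ (1/2)[47 + √(2209 + 4·503464)] = (1/2)[47 + √2016065] ≈ (1/2)(47 + 1419.882) = 733.441.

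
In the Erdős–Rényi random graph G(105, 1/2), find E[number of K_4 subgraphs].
E[# K_4] = C(105, 4) · (1/2)^C(4, 2) = 4780230 / 2^6 = 2390115/32 = 74691.09375

For each 4-subset S of vertices (there are C(105, 4) = 4780230 such S), let X_S = 1 if S induces a K_4 (all C(4, 2) = 6 edges present). Then P(X_S = 1) = (1/2)^6 = 1/64. By linearity of expectation, E[# K_4] = C(105, 4) · (1/2)^6 = 4780230 / 64 = 2390115/32 = 74691.09375.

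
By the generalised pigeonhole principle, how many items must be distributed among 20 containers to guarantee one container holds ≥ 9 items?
n = (9 − 1)·20 + 1 = 161

By the generalised pigeonhole principle, to guarantee some box contains ≥ r objects we need more than (r − 1) · k objects total. Threshold: n = (r − 1) · k + 1. With r = 9 and k = 20: n = 8 · 20 + 1 = 160 + 1 = 161. For n = 160 = 8 · 20, we can put exactly 8 objects in every box, avoiding 9 in any single one — so 161 is tight.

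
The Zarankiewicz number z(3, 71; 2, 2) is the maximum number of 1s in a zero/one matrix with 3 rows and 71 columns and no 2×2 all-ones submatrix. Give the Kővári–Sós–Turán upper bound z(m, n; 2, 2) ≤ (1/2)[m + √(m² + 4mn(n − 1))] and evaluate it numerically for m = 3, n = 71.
z(3, 71; 2, 2) ≤ (1/2)[3 + √(3² + 4·3·71·70)] = (1/2)[3 + √59649] = 123.6157

Kővári–Sós–Turán: let r_1, ..., r_3 be the row sums and z = Σ r_i the total number of 1s. Each pair of columns can share at most one row with both entries 1 (else a 2×2 all-ones block appears), so Σ_i C(r_i, 2) ≤ C(71, 2) = 2485. By convexity Σ_i C(r_i, 2) ≥ 3·C(z/3, 2) = z(z − 3)/(2·3), giving z² − 3z − 3·71·70 ≤ 0 and hence z ≤ (1/2)[3 + √(9 + 4·14910)] = (1/2)[3 + √59649] ≈ (1/2)(3 + 244.2314) = 123.6157.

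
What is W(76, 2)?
W(76, 2) = 76 + 1 = 77

A 2-term AP is any pair of integers, so a monochromatic 2-AP exists iff some colour is used at least twice. With 76 colours, the colouring i ↦ i on {1, ..., 76} uses each colour once, avoiding any monochromatic pair, so W(76, 2) > 76. For {1, ..., 77}, pigeonhole forces two integers of the same colour, which form a monochromatic 2-AP. Hence W(76, 2) = 77.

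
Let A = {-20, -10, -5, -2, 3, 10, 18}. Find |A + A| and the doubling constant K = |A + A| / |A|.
K = |A + A| / |A| = 23/7

Enumerate A + A = {a + b : a, b ∈ A}. With |A| = 7, there are |A|^2 = 49 ordered sum pairs; collecting distinct values, A + A = {-40, -30, -25, -22, -20, -17, -15, -12, -10, -7, -4, -2, 0, 1, 5, 6, 8, 13, 16, 20, 21, 28, 36}, so |A + A| = 23. Thus K = 23/7. For comparison, the minimum possible |A + A| over all 7-element sets is 2·7 − 1 = 13 (so min K = 13/7), attained only by arithmetic progressions.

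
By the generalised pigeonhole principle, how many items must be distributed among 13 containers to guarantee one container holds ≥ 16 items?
n = (16 − 1)·13 + 1 = 196

By the generalised pigeonhole principle, to guarantee some box contains ≥ r objects we need more than (r − 1) · k objects total. Threshold: n = (r − 1) · k + 1. With r = 16 and k = 13: n = 15 · 13 + 1 = 195 + 1 = 196. For n = 195 = 15 · 13, we can put exactly 15 objects in every box, avoiding 16 in any single one — so 196 is tight.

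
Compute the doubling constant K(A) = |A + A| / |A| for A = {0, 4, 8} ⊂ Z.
K = |A + A| / |A| = 5/3

Enumerate A + A = {a + b : a, b ∈ A}. With |A| = 3, there are |A|^2 = 9 ordered sum pairs; collecting distinct values, A + A = {0, 4, 8, 12, 16}, so |A + A| = 5. Thus K = 5/3. Here |A + A| = 2|A| − 1 = 5, the minimum possible — so K = 5/3 is minimal, which holds iff A is an arithmetic progression.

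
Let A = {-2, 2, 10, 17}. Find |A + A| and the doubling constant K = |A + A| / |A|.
K = |A + A| / |A| = 10/4 = 5/2

Enumerate A + A = {a + b : a, b ∈ A}. With |A| = 4, there are |A|^2 = 16 ordered sum pairs; collecting distinct values, A + A = {-4, 0, 4, 8, 12, 15, 19, 20, 27, 34}, so |A + A| = 10. Thus K = 10/4 = 5/2. For comparison, the minimum possible |A + A| over all 4-element sets is 2·4 − 1 = 7 (so min K = 7/4), attained only by arithmetic progressions.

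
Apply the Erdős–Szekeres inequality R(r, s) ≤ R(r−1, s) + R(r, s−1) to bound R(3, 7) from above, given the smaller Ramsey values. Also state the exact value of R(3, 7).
R(3, 7) ≤ R(2, 7) + R(3, 6) = 7 + 18 = 25; exact value R(3, 7) = 23.

The Erdős–Szekeres recurrence R(r, s) ≤ R(r−1, s) + R(r, s−1) applied to (r, s) = (3, 7) gives
  R(3, 7) ≤ R(2, 7) + R(3, 6) = 7 + 18 = 25.
(Recall R(2, k) = k and R is symmetric.) The recurrence is not tight here (it gives 25, but the exact value is R(3, 7) = 23); the tight upper bound requires a sharper argument than the simple recurrence, combined with a lower-bound construction on K_{22}.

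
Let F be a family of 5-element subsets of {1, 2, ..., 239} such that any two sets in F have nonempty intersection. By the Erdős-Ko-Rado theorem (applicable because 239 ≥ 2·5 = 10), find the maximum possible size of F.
max |F| = C(238, 4) = 130344865

The Erdős-Ko-Rado theorem states: for n ≥ 2k, an intersecting family of k-subsets of an n-element set has size at most C(n − 1, k − 1), with equality for 'star' families {A ⊆ [n] : |A| = k, i ∈ A} (fix an element i). For n = 239, k = 5: C(238, 4) = 130344865.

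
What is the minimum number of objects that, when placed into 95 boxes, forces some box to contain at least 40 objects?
n = (40 − 1)·95 + 1 = 3706

By the generalised pigeonhole principle, to guarantee some box contains ≥ r objects we need more than (r − 1) · k objects total. Threshold: n = (r − 1) · k + 1. With r = 40 and k = 95: n = 39 · 95 + 1 = 3705 + 1 = 3706. For n = 3705 = 39 · 95, we can put exactly 39 objects in every box, avoiding 40 in any single one — so 3706 is tight.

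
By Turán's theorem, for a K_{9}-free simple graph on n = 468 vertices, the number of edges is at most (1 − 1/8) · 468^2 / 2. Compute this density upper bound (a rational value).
Turán density bound = (7/8) · 468^2/2 = 95823

Turán's theorem: ex(n, K_{r+1}) is achieved by the complete r-partite Turán graph T(n, r) with parts as balanced as possible, and is at most (1 − 1/r) · n^2/2. For r = 8, n = 468: the density bound is (7/8) · 219024/2 = 95823. The integer-valued extremum is e(T(468, 8)) = 95822, which is strictly less than the density bound 95823 since 8 ∤ 468 (the parts of T(468, 8) cannot all be equal).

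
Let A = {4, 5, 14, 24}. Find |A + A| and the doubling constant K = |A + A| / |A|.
K = |A + A| / |A| = 9/4

Enumerate A + A = {a + b : a, b ∈ A}. With |A| = 4, there are |A|^2 = 16 ordered sum pairs; collecting distinct values, A + A = {8, 9, 10, 18, 19, 28, 29, 38, 48}, so |A + A| = 9. Thus K = 9/4. For comparison, the minimum possible |A + A| over all 4-element sets is 2·4 − 1 = 7 (so min K = 7/4), attained only by arithmetic progressions.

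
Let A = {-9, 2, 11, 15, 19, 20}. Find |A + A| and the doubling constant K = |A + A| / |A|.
K = |A + A| / |A| = 19/6

Enumerate A + A = {a + b : a, b ∈ A}. With |A| = 6, there are |A|^2 = 36 ordered sum pairs; collecting distinct values, A + A = {-18, -7, 2, 4, 6, 10, 11, 13, 17, 21, 22, 26, 30, 31, 34, 35, 38, 39, 40}, so |A + A| = 19. Thus K = 19/6. For comparison, the minimum possible |A + A| over all 6-element sets is 2·6 − 1 = 11 (so min K = 11/6), attained only by arithmetic progressions.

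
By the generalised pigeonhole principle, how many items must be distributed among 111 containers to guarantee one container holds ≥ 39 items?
n = (39 − 1)·111 + 1 = 4219

By the generalised pigeonhole principle, to guarantee some box contains ≥ r objects we need more than (r − 1) · k objects total. Threshold: n = (r − 1) · k + 1. With r = 39 and k = 111: n = 38 · 111 + 1 = 4218 + 1 = 4219. For n = 4218 = 38 · 111, we can put exactly 38 objects in every box, avoiding 39 in any single one — so 4219 is tight.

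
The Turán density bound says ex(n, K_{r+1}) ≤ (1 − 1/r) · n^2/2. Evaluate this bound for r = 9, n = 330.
Turán density bound = (8/9) · 330^2/2 = 48400

Turán's theorem: ex(n, K_{r+1}) is achieved by the complete r-partite Turán graph T(n, r) with parts as balanced as possible, and is at most (1 − 1/r) · n^2/2. For r = 9, n = 330: the density bound is (8/9) · 108900/2 = 48400. The integer-valued extremum is e(T(330, 9)) = 48399, which is strictly less than the density bound 48400 since 9 ∤ 330 (the parts of T(330, 9) cannot all be equal).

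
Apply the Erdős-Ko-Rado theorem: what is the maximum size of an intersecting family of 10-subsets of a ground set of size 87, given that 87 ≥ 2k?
max |F| = C(86, 9) = 459856441980

The Erdős-Ko-Rado theorem states: for n ≥ 2k, an intersecting family of k-subsets of an n-element set has size at most C(n − 1, k − 1), with equality for 'star' families {A ⊆ [n] : |A| = k, i ∈ A} (fix an element i). For n = 87, k = 10: C(86, 9) = 459856441980.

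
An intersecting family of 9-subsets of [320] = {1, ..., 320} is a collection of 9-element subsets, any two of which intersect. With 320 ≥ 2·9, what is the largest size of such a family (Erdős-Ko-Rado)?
max |F| = C(319, 8) = 2434348534543497

The Erdős-Ko-Rado theorem states: for n ≥ 2k, an intersecting family of k-subsets of an n-element set has size at most C(n − 1, k − 1), with equality for 'star' families {A ⊆ [n] : |A| = k, i ∈ A} (fix an element i). For n = 320, k = 9: C(319, 8) = 2434348534543497.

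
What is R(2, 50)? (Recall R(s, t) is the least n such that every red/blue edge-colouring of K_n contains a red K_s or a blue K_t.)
R(2, 50) = 50

R(2, k) = k for all k ≥ 2: in a 2-colouring of K_k, either some edge is red (a red K_2) or all edges are blue (a blue K_k). And K_{49} coloured all-blue has no blue K_50, so R(2, 50) > 49. Hence R(2, 50) = 50.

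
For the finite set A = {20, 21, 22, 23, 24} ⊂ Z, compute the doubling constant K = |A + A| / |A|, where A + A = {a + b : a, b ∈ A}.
K = |A + A| / |A| = 9/5

Enumerate A + A = {a + b : a, b ∈ A}. With |A| = 5, there are |A|^2 = 25 ordered sum pairs; collecting distinct values, A + A = {40, 41, 42, 43, 44, 45, 46, 47, 48}, so |A + A| = 9. Thus K = 9/5. Here |A + A| = 2|A| − 1 = 9, the minimum possible — so K = 9/5 is minimal, which holds iff A is an arithmetic progression.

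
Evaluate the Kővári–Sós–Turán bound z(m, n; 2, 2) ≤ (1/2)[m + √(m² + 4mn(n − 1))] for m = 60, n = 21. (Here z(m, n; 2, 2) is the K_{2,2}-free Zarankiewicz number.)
z(60, 21; 2, 2) ≤ (1/2)[60 + √(60² + 4·60·21·20)] = (1/2)[60 + √104400] = 191.5549

Kővári–Sós–Turán: let r_1, ..., r_60 be the row sums and z = Σ r_i the total number of 1s. Each pair of columns can share at most one row with both entries 1 (else a 2×2 all-ones block appears), so Σ_i C(r_i, 2) ≤ C(21, 2) = 210. By convexity Σ_i C(r_i, 2) ≥ 60·C(z/60, 2) = z(z − 60)/(2·60), giving z² − 60z − 60·21·20 ≤ 0 and hence z ≤ (1/2)[60 + √(3600 + 4·25200)] = (1/2)[60 + √104400] ≈ (1/2)(60 + 323.1099) = 191.5549.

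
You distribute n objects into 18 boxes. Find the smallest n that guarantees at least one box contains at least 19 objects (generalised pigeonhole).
n = (19 − 1)·18 + 1 = 325

By the generalised pigeonhole principle, to guarantee some box contains ≥ r objects we need more than (r − 1) · k objects total. Threshold: n = (r − 1) · k + 1. With r = 19 and k = 18: n = 18 · 18 + 1 = 324 + 1 = 325. For n = 324 = 18 · 18, we can put exactly 18 objects in every box, avoiding 19 in any single one — so 325 is tight.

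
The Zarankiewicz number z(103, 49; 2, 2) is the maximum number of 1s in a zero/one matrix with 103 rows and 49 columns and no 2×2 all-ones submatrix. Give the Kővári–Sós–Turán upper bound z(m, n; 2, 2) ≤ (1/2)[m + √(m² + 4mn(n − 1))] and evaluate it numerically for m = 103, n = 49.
z(103, 49; 2, 2) ≤ (1/2)[103 + √(103² + 4·103·49·48)] = (1/2)[103 + √979633] = 546.3821

Kővári–Sós–Turán: let r_1, ..., r_103 be the row sums and z = Σ r_i the total number of 1s. Each pair of columns can share at most one row with both entries 1 (else a 2×2 all-ones block appears), so Σ_i C(r_i, 2) ≤ C(49, 2) = 1176. By convexity Σ_i C(r_i, 2) ≥ 103·C(z/103, 2) = z(z − 103)/(2·103), giving z² − 103z − 103·49·48 ≤ 0 and hence z ≤ (1/2)[103 + √(10609 + 4·242256)] = (1/2)[103 + √979633] ≈ (1/2)(103 + 989.7641) = 546.3821.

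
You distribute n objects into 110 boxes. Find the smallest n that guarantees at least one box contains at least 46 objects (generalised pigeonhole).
n = (46 − 1)·110 + 1 = 4951

By the generalised pigeonhole principle, to guarantee some box contains ≥ r objects we need more than (r − 1) · k objects total. Threshold: n = (r − 1) · k + 1. With r = 46 and k = 110: n = 45 · 110 + 1 = 4950 + 1 = 4951. For n = 4950 = 45 · 110, we can put exactly 45 objects in every box, avoiding 46 in any single one — so 4951 is tight.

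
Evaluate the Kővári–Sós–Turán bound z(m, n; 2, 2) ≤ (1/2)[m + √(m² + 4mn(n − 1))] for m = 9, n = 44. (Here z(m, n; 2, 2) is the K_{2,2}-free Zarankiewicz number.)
z(9, 44; 2, 2) ≤ (1/2)[9 + √(9² + 4·9·44·43)] = (1/2)[9 + √68193] = 135.0689

Kővári–Sós–Turán: let r_1, ..., r_9 be the row sums and z = Σ r_i the total number of 1s. Each pair of columns can share at most one row with both entries 1 (else a 2×2 all-ones block appears), so Σ_i C(r_i, 2) ≤ C(44, 2) = 946. By convexity Σ_i C(r_i, 2) ≥ 9·C(z/9, 2) = z(z − 9)/(2·9), giving z² − 9z − 9·44·43 ≤ 0 and hence z ≤ (1/2)[9 + √(81 + 4·17028)] = (1/2)[9 + √68193] ≈ (1/2)(9 + 261.1379) = 135.0689.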